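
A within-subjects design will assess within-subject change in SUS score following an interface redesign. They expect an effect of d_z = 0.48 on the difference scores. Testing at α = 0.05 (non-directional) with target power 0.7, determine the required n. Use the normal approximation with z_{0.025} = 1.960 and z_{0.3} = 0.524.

For a paired (one-sample on differences) test: n = ((z_{α/2} + z_β) / d)².
z_{α/2} + z_β = 1.960 + 0.524 = 2.484.
n = (2.484 / 0.48)² = 5.175² = 26.78.
Round up.

n = 27 pairs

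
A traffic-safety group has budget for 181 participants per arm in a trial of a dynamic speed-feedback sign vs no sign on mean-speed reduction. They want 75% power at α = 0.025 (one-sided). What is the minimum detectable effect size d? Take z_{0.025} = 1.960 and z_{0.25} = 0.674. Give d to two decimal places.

d_min ≈ 0.28

For two independent groups of n = 181 each: d_min = (z_{α} + z_β)·√(2/n).
z-sum = 1.960 + 0.674 = 2.634.
d_min = 2.634 × √(2/181) = 2.634 × 0.1051 = 0.277.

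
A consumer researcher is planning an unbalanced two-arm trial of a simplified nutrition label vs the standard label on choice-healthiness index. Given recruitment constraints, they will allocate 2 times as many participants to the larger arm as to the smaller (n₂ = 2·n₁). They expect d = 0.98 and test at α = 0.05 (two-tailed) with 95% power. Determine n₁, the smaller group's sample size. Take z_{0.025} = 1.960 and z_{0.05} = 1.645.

With allocation ratio k = n₂/n₁ = 2, Var(x̄₁−x̄₂) = σ²(1/n₁ + 1/(k·n₁)) = σ²·(k+1)/(k·n₁).
So n₁ = (1 + 1/k)·((z_{α/2} + z_β)/d)² = 1.500 × (3.605/0.98)².
n₁ = 1.500 × 13.53 = 20.3.
Round up: n₁ = 21, giving n₂ = 2 × 21 = 42.

n₁ = 21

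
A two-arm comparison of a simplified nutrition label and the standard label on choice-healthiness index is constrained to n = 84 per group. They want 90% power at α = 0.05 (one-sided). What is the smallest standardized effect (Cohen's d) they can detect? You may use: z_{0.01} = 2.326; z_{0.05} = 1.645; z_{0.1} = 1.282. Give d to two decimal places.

d_min ≈ 0.45

For two independent groups of n = 84 each: d_min = (z_{α} + z_β)·√(2/n).
z-sum = 1.645 + 1.282 = 2.927.
d_min = 2.927 × √(2/84) = 2.927 × 0.1543 = 0.452.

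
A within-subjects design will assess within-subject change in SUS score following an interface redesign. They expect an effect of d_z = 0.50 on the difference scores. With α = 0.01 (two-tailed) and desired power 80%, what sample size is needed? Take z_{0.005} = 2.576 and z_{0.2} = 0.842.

For a paired (one-sample on differences) test: n = ((z_{α/2} + z_β) / d)².
z_{α/2} + z_β = 2.576 + 0.842 = 3.418.
n = (3.418 / 0.50)² = 6.836² = 46.73.
Round up.

n = 47 pairs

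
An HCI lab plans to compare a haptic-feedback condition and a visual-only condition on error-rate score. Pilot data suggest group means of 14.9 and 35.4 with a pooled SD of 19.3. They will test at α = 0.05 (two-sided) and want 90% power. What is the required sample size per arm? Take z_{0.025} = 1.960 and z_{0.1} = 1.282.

n = 19 per group

Cohen's d = |M₁ − M₂| / SD_pooled = |14.9 − 35.4| / 19.3 = 20.5 / 19.3 = 1.062.
For two independent groups with equal n: n = 2·((z_{α/2} + z_β) / d)².
z_{α/2} + z_β = 1.960 + 1.282 = 3.242.
n = 2 × (3.242 / 1.062)² = 2 × 3.053² = 2 × 9.32 = 18.6.
Round up to the next whole participant.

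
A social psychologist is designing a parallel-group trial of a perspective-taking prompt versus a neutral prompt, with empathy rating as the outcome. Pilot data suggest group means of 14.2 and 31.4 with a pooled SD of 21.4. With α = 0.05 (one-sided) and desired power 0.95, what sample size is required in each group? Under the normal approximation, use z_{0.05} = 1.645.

n = 34 per group

Cohen's d = |M₁ − M₂| / SD_pooled = |14.2 − 31.4| / 21.4 = 17.2 / 21.4 = 0.804.
For two independent groups with equal n: n = 2·((z_{α} + z_β) / d)².
z_{α} + z_β = 1.645 + 1.645 = 3.290.
n = 2 × (3.290 / 0.804)² = 2 × 4.092² = 2 × 16.74 = 33.5.
Round up to the next whole participant.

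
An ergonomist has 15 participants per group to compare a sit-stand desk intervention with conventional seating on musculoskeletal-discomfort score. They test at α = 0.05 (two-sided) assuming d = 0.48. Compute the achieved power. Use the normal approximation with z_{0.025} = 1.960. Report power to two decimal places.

For two equal groups, power = Φ(d·√(n/2) − z_{α/2}).
d·√(n/2) = 0.48 × √(15/2) = 0.48 × 2.739 = 1.315.
z_β = 1.315 − 1.960 = -0.645.
Power = Φ(-0.645) = 0.259.

power ≈ 0.26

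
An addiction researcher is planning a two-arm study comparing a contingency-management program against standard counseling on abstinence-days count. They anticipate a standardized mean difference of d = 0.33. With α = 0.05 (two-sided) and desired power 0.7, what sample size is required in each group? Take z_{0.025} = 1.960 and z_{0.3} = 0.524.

For two independent groups with equal n: n = 2·((z_{α/2} + z_β) / d)².
z_{α/2} + z_β = 1.960 + 0.524 = 2.484.
n = 2 × (2.484 / 0.33)² = 2 × 7.527² = 2 × 56.66 = 113.3.
Round up to the next whole participant.

n = 114 per group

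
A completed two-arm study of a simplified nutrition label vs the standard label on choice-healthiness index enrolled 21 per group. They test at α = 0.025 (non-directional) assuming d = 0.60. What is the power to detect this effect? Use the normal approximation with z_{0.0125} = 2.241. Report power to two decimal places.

For two equal groups, power = Φ(d·√(n/2) − z_{α/2}).
d·√(n/2) = 0.60 × √(21/2) = 0.60 × 3.240 = 1.944.
z_β = 1.944 − 2.241 = -0.297.
Power = Φ(-0.297) = 0.383.

power ≈ 0.38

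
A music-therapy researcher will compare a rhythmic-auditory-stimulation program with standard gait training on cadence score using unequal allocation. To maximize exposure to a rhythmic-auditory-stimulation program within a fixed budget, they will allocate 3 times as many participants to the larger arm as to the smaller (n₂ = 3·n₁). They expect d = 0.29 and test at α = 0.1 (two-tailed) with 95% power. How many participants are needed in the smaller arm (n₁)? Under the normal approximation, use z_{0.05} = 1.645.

n₁ = 172

With allocation ratio k = n₂/n₁ = 3, Var(x̄₁−x̄₂) = σ²(1/n₁ + 1/(k·n₁)) = σ²·(k+1)/(k·n₁).
So n₁ = (1 + 1/k)·((z_{α/2} + z_β)/d)² = 1.333 × (3.290/0.29)².
n₁ = 1.333 × 128.71 = 171.6.
Round up: n₁ = 172, giving n₂ = 3 × 172 = 516.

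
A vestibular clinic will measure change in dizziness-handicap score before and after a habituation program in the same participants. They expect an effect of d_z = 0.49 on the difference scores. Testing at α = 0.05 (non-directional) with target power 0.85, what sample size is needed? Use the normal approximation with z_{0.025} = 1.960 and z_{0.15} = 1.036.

For a paired (one-sample on differences) test: n = ((z_{α/2} + z_β) / d)².
z_{α/2} + z_β = 1.960 + 1.036 = 2.996.
n = (2.996 / 0.49)² = 6.114² = 37.38.
Round up.

n = 38 pairs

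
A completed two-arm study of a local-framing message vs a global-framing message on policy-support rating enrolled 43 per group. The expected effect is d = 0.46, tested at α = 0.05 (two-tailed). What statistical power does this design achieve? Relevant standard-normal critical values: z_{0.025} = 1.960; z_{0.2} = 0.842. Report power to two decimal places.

power ≈ 0.57

For two equal groups, power = Φ(d·√(n/2) − z_{α/2}).
d·√(n/2) = 0.46 × √(43/2) = 0.46 × 4.637 = 2.133.
z_β = 2.133 − 1.960 = 0.173.
Power = Φ(0.173) = 0.569.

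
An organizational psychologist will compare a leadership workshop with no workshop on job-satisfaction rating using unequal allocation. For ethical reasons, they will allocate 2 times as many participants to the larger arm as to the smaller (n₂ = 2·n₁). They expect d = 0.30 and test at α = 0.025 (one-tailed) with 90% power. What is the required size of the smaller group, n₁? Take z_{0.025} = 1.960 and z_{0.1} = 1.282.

With allocation ratio k = n₂/n₁ = 2, Var(x̄₁−x̄₂) = σ²(1/n₁ + 1/(k·n₁)) = σ²·(k+1)/(k·n₁).
So n₁ = (1 + 1/k)·((z_{α} + z_β)/d)² = 1.500 × (3.242/0.30)².
n₁ = 1.500 × 116.78 = 175.2.
Round up: n₁ = 176, giving n₂ = 2 × 176 = 352.

n₁ = 176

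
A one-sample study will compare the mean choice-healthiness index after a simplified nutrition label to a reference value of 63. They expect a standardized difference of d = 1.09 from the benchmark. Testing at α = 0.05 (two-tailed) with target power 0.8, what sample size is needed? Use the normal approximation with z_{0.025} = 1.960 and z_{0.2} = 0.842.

n = 7

For a one-sample test: n = ((z_{α/2} + z_β) / d)².
z_{α/2} + z_β = 1.960 + 0.842 = 2.802.
n = (2.802 / 1.09)² = 2.571² = 6.61.
Round up.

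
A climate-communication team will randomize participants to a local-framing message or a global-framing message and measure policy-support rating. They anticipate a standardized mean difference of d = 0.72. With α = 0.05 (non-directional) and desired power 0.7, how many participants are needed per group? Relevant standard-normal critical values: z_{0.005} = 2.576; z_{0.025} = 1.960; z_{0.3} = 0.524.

For two independent groups with equal n: n = 2·((z_{α/2} + z_β) / d)².
z_{α/2} + z_β = 1.960 + 0.524 = 2.484.
n = 2 × (2.484 / 0.72)² = 2 × 3.450² = 2 × 11.90 = 23.8.
Round up to the next whole participant.

n = 24 per group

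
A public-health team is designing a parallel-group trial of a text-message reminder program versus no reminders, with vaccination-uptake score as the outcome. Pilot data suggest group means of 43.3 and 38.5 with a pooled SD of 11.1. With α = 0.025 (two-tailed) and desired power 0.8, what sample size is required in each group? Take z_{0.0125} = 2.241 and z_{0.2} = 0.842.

Cohen's d = |M₁ − M₂| / SD_pooled = |43.3 − 38.5| / 11.1 = 4.8 / 11.1 = 0.432.
For two independent groups with equal n: n = 2·((z_{α/2} + z_β) / d)².
z_{α/2} + z_β = 2.241 + 0.842 = 3.083.
n = 2 × (3.083 / 0.432)² = 2 × 7.137² = 2 × 50.93 = 101.9.
Round up to the next whole participant.

n = 102 per group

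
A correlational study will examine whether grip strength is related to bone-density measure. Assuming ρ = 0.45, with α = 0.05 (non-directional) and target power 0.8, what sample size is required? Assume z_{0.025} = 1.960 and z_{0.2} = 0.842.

Fisher's z: C = ½·ln((1+r)/(1−r)) = ½·ln(2.6364) = 0.4847.
n = ((z_{α/2} + z_β)/C)² + 3.
(1.960 + 0.842) / 0.4847 = 2.802 / 0.4847 = 5.781.
n = 5.781² + 3 = 33.42 + 3 = 36.4.
Round up.

n = 37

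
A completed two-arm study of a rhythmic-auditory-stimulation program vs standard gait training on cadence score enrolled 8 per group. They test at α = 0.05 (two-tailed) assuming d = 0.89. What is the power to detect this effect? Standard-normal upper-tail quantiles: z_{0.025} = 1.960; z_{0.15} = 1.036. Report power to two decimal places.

power ≈ 0.43

For two equal groups, power = Φ(d·√(n/2) − z_{α/2}).
d·√(n/2) = 0.89 × √(8/2) = 0.89 × 2.000 = 1.780.
z_β = 1.780 − 1.960 = -0.180.
Power = Φ(-0.180) = 0.429.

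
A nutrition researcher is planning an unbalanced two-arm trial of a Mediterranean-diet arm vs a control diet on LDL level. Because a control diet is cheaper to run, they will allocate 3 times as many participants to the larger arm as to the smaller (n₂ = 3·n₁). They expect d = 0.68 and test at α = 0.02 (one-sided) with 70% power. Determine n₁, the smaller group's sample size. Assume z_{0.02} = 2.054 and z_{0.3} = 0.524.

n₁ = 20

With allocation ratio k = n₂/n₁ = 3, Var(x̄₁−x̄₂) = σ²(1/n₁ + 1/(k·n₁)) = σ²·(k+1)/(k·n₁).
So n₁ = (1 + 1/k)·((z_{α} + z_β)/d)² = 1.333 × (2.578/0.68)².
n₁ = 1.333 × 14.37 = 19.2.
Round up: n₁ = 20, giving n₂ = 3 × 20 = 60.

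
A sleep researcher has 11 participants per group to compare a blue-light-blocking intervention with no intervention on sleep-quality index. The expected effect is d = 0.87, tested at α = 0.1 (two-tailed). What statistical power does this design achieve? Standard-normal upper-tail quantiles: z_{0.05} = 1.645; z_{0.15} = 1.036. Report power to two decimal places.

For two equal groups, power = Φ(d·√(n/2) − z_{α/2}).
d·√(n/2) = 0.87 × √(11/2) = 0.87 × 2.345 = 2.040.
z_β = 2.040 − 1.645 = 0.395.
Power = Φ(0.395) = 0.654.

power ≈ 0.65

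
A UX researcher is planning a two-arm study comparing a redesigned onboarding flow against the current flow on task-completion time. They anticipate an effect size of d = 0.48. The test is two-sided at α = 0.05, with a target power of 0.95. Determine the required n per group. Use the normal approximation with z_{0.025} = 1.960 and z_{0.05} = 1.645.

n = 113 per group

For two independent groups with equal n: n = 2·((z_{α/2} + z_β) / d)².
z_{α/2} + z_β = 1.960 + 1.645 = 3.605.
n = 2 × (3.605 / 0.48)² = 2 × 7.510² = 2 × 56.41 = 112.8.
Round up to the next whole participant.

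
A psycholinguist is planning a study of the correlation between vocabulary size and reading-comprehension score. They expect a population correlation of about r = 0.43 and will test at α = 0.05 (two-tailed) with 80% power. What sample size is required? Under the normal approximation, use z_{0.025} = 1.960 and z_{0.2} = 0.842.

Fisher's z: C = ½·ln((1+r)/(1−r)) = ½·ln(2.5088) = 0.4599.
n = ((z_{α/2} + z_β)/C)² + 3.
(1.960 + 0.842) / 0.4599 = 2.802 / 0.4599 = 6.093.
n = 6.093² + 3 = 37.12 + 3 = 40.1.
Round up.

n = 41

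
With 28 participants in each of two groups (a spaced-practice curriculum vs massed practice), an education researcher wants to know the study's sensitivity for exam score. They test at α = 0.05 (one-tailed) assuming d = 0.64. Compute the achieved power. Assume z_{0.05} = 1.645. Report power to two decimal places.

power ≈ 0.77

For two equal groups, power = Φ(d·√(n/2) − z_{α}).
d·√(n/2) = 0.64 × √(28/2) = 0.64 × 3.742 = 2.395.
z_β = 2.395 − 1.645 = 0.750.
Power = Φ(0.750) = 0.773.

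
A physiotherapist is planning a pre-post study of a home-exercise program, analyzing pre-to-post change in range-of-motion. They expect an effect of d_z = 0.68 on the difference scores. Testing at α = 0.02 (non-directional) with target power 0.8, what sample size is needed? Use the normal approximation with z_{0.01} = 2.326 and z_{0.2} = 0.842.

n = 22 pairs

For a paired (one-sample on differences) test: n = ((z_{α/2} + z_β) / d)².
z_{α/2} + z_β = 2.326 + 0.842 = 3.168.
n = (3.168 / 0.68)² = 4.659² = 21.70.
Round up.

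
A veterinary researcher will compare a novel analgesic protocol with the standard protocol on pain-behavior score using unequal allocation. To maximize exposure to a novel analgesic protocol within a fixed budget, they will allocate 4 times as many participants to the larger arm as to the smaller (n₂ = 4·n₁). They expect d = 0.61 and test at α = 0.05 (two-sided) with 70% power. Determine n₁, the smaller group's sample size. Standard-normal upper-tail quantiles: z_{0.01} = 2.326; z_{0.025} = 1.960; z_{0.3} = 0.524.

n₁ = 21

With allocation ratio k = n₂/n₁ = 4, Var(x̄₁−x̄₂) = σ²(1/n₁ + 1/(k·n₁)) = σ²·(k+1)/(k·n₁).
So n₁ = (1 + 1/k)·((z_{α/2} + z_β)/d)² = 1.250 × (2.484/0.61)².
n₁ = 1.250 × 16.58 = 20.7.
Round up: n₁ = 21, giving n₂ = 4 × 21 = 84.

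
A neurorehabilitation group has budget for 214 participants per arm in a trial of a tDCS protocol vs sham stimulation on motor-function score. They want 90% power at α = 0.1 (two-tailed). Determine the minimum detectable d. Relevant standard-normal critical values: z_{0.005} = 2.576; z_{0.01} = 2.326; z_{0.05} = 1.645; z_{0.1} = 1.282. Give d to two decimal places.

d_min ≈ 0.28

For two independent groups of n = 214 each: d_min = (z_{α/2} + z_β)·√(2/n).
z-sum = 1.645 + 1.282 = 2.927.
d_min = 2.927 × √(2/214) = 2.927 × 0.0967 = 0.283.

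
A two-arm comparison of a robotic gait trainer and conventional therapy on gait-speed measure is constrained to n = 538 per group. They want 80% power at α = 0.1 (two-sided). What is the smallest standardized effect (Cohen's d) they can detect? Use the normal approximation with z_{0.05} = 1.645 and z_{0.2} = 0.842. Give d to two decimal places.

d_min ≈ 0.15

For two independent groups of n = 538 each: d_min = (z_{α/2} + z_β)·√(2/n).
z-sum = 1.645 + 0.842 = 2.487.
d_min = 2.487 × √(2/538) = 2.487 × 0.0610 = 0.152.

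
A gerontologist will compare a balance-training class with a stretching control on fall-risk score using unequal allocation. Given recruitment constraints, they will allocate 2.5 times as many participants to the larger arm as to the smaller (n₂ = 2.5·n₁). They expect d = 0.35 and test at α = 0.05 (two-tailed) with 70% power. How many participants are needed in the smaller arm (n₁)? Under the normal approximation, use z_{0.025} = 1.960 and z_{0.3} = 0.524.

With allocation ratio k = n₂/n₁ = 2.5, Var(x̄₁−x̄₂) = σ²(1/n₁ + 1/(k·n₁)) = σ²·(k+1)/(k·n₁).
So n₁ = (1 + 1/k)·((z_{α/2} + z_β)/d)² = 1.400 × (2.484/0.35)².
n₁ = 1.400 × 50.37 = 70.5.
Round up: n₁ = 71, giving n₂ = ⌈2.5 × 71⌉ = ⌈177.5⌉ = 178.

n₁ = 71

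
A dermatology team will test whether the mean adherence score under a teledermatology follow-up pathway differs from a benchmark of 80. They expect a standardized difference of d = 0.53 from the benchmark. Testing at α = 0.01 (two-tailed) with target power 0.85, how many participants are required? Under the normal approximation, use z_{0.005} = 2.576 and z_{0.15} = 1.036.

n = 47

For a one-sample test: n = ((z_{α/2} + z_β) / d)².
z_{α/2} + z_β = 2.576 + 1.036 = 3.612.
n = (3.612 / 0.53)² = 6.815² = 46.45.
Round up.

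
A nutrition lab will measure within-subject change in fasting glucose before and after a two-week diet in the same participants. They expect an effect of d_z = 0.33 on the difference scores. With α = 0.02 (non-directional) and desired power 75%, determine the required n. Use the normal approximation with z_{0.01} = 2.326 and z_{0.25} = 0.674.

For a paired (one-sample on differences) test: n = ((z_{α/2} + z_β) / d)².
z_{α/2} + z_β = 2.326 + 0.674 = 3.000.
n = (3.000 / 0.33)² = 9.091² = 82.64.
Round up.

n = 83 pairs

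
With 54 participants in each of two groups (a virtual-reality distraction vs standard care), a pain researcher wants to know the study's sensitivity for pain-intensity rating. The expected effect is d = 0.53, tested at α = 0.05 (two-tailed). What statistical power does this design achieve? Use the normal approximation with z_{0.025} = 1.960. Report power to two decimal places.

power ≈ 0.79

For two equal groups, power = Φ(d·√(n/2) − z_{α/2}).
d·√(n/2) = 0.53 × √(54/2) = 0.53 × 5.196 = 2.754.
z_β = 2.754 − 1.960 = 0.794.
Power = Φ(0.794) = 0.786.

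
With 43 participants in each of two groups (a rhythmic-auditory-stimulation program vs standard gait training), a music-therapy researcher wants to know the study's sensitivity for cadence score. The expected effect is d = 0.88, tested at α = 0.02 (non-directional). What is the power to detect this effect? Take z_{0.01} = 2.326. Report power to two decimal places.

For two equal groups, power = Φ(d·√(n/2) − z_{α/2}).
d·√(n/2) = 0.88 × √(43/2) = 0.88 × 4.637 = 4.080.
z_β = 4.080 − 2.326 = 1.754.
Power = Φ(1.754) = 0.960.

power ≈ 0.96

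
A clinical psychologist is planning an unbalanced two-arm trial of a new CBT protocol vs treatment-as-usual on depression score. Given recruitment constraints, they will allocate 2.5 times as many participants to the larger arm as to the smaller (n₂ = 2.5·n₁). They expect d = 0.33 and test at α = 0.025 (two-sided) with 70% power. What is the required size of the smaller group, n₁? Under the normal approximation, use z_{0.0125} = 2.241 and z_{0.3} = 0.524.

n₁ = 99

With allocation ratio k = n₂/n₁ = 2.5, Var(x̄₁−x̄₂) = σ²(1/n₁ + 1/(k·n₁)) = σ²·(k+1)/(k·n₁).
So n₁ = (1 + 1/k)·((z_{α/2} + z_β)/d)² = 1.400 × (2.765/0.33)².
n₁ = 1.400 × 70.20 = 98.3.
Round up: n₁ = 99, giving n₂ = ⌈2.5 × 99⌉ = ⌈247.5⌉ = 248.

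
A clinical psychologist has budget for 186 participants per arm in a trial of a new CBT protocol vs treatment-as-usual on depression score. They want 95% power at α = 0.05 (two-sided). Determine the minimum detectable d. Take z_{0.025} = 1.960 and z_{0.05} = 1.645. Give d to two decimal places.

d_min ≈ 0.37

For two independent groups of n = 186 each: d_min = (z_{α/2} + z_β)·√(2/n).
z-sum = 1.960 + 1.645 = 3.605.
d_min = 3.605 × √(2/186) = 3.605 × 0.1037 = 0.374.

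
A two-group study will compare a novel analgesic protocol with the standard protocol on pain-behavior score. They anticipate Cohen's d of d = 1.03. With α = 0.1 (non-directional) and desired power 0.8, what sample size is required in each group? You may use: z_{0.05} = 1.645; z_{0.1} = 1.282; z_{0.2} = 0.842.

For two independent groups with equal n: n = 2·((z_{α/2} + z_β) / d)².
z_{α/2} + z_β = 1.645 + 0.842 = 2.487.
n = 2 × (2.487 / 1.03)² = 2 × 2.415² = 2 × 5.83 = 11.7.
Round up to the next whole participant.

n = 12 per group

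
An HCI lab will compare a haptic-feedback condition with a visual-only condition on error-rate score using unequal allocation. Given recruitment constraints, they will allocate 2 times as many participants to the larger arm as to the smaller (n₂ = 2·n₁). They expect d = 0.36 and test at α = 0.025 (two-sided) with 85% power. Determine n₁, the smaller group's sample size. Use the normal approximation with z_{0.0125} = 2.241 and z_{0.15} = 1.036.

n₁ = 125

With allocation ratio k = n₂/n₁ = 2, Var(x̄₁−x̄₂) = σ²(1/n₁ + 1/(k·n₁)) = σ²·(k+1)/(k·n₁).
So n₁ = (1 + 1/k)·((z_{α/2} + z_β)/d)² = 1.500 × (3.277/0.36)².
n₁ = 1.500 × 82.86 = 124.3.
Round up: n₁ = 125, giving n₂ = 2 × 125 = 250.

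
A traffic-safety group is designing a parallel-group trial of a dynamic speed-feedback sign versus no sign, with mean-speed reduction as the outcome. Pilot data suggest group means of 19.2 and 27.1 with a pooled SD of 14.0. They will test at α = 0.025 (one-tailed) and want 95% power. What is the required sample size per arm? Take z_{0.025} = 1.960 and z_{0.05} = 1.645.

n = 82 per group

Cohen's d = |M₁ − M₂| / SD_pooled = |19.2 − 27.1| / 14.0 = 7.9 / 14.0 = 0.564.
For two independent groups with equal n: n = 2·((z_{α} + z_β) / d)².
z_{α} + z_β = 1.960 + 1.645 = 3.605.
n = 2 × (3.605 / 0.564)² = 2 × 6.392² = 2 × 40.86 = 81.7.
Round up to the next whole participant.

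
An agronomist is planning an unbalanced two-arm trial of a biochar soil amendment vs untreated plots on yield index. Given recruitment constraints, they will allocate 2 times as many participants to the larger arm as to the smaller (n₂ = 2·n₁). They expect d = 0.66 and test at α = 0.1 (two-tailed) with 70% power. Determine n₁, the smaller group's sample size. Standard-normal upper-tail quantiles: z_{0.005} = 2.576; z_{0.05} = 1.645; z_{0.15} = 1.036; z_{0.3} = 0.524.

With allocation ratio k = n₂/n₁ = 2, Var(x̄₁−x̄₂) = σ²(1/n₁ + 1/(k·n₁)) = σ²·(k+1)/(k·n₁).
So n₁ = (1 + 1/k)·((z_{α/2} + z_β)/d)² = 1.500 × (2.169/0.66)².
n₁ = 1.500 × 10.80 = 16.2.
Round up: n₁ = 17, giving n₂ = 2 × 17 = 34.

n₁ = 17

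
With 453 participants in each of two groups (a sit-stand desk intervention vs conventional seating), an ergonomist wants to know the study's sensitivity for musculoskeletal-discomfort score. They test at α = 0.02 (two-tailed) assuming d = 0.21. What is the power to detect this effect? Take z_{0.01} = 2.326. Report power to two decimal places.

power ≈ 0.80

For two equal groups, power = Φ(d·√(n/2) − z_{α/2}).
d·√(n/2) = 0.21 × √(453/2) = 0.21 × 15.050 = 3.160.
z_β = 3.160 − 2.326 = 0.834.
Power = Φ(0.834) = 0.798.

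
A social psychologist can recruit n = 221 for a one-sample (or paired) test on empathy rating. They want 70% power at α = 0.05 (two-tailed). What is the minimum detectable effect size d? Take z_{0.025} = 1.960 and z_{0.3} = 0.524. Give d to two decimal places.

For a single sample (or paired design) of n = 221: d_min = (z_{α/2} + z_β)/√n.
z-sum = 1.960 + 0.524 = 2.484.
d_min = 2.484 / √221 = 2.484 / 14.866 = 0.167.

d_min ≈ 0.17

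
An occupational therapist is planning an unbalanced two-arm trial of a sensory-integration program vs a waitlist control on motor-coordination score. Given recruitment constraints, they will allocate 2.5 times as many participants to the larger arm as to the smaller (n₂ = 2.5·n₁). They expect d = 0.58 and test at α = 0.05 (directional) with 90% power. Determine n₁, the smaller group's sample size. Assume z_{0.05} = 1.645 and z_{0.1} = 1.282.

n₁ = 36

With allocation ratio k = n₂/n₁ = 2.5, Var(x̄₁−x̄₂) = σ²(1/n₁ + 1/(k·n₁)) = σ²·(k+1)/(k·n₁).
So n₁ = (1 + 1/k)·((z_{α} + z_β)/d)² = 1.400 × (2.927/0.58)².
n₁ = 1.400 × 25.47 = 35.7.
Round up: n₁ = 36, giving n₂ = 2.5 × 36 = 90.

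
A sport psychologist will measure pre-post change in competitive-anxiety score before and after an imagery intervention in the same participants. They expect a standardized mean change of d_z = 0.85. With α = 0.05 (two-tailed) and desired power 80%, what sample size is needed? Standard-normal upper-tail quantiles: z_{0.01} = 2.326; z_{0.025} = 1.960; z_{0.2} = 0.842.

For a paired (one-sample on differences) test: n = ((z_{α/2} + z_β) / d)².
z_{α/2} + z_β = 1.960 + 0.842 = 2.802.
n = (2.802 / 0.85)² = 3.296² = 10.87.
Round up.

n = 11 pairs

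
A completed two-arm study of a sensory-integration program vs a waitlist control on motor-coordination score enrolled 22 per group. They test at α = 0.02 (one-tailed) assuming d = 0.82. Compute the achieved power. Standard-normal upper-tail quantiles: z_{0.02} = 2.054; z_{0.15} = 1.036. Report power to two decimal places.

For two equal groups, power = Φ(d·√(n/2) − z_{α}).
d·√(n/2) = 0.82 × √(22/2) = 0.82 × 3.317 = 2.720.
z_β = 2.720 − 2.054 = 0.666.
Power = Φ(0.666) = 0.747.

power ≈ 0.75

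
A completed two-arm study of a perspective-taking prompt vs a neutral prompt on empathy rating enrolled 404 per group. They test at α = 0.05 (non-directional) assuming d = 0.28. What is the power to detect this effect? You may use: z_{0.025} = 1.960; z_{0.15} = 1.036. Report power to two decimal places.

power ≈ 0.98

For two equal groups, power = Φ(d·√(n/2) − z_{α/2}).
d·√(n/2) = 0.28 × √(404/2) = 0.28 × 14.213 = 3.980.
z_β = 3.980 − 1.960 = 2.020.
Power = Φ(2.020) = 0.978.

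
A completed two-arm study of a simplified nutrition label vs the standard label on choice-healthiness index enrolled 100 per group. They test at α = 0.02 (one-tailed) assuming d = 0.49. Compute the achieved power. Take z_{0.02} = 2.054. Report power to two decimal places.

power ≈ 0.92

For two equal groups, power = Φ(d·√(n/2) − z_{α}).
d·√(n/2) = 0.49 × √(100/2) = 0.49 × 7.071 = 3.465.
z_β = 3.465 − 2.054 = 1.411.
Power = Φ(1.411) = 0.921.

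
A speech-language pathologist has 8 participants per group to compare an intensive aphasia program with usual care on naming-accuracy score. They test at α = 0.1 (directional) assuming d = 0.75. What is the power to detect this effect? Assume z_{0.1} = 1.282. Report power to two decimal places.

For two equal groups, power = Φ(d·√(n/2) − z_{α}).
d·√(n/2) = 0.75 × √(8/2) = 0.75 × 2.000 = 1.500.
z_β = 1.500 − 1.282 = 0.218.
Power = Φ(0.218) = 0.586.

power ≈ 0.59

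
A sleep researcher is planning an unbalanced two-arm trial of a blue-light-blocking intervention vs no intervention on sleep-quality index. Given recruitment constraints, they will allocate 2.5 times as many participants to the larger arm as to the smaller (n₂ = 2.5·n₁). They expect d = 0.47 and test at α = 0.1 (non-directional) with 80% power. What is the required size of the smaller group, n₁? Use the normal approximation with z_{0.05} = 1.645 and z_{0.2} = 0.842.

With allocation ratio k = n₂/n₁ = 2.5, Var(x̄₁−x̄₂) = σ²(1/n₁ + 1/(k·n₁)) = σ²·(k+1)/(k·n₁).
So n₁ = (1 + 1/k)·((z_{α/2} + z_β)/d)² = 1.400 × (2.487/0.47)².
n₁ = 1.400 × 28.00 = 39.2.
Round up: n₁ = 40, giving n₂ = 2.5 × 40 = 100.

n₁ = 40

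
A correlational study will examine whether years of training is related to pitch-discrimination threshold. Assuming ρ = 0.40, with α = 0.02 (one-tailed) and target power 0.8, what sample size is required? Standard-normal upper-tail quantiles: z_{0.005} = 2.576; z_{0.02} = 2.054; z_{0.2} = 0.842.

n = 50

Fisher's z: C = ½·ln((1+r)/(1−r)) = ½·ln(2.3333) = 0.4236.
n = ((z_{α} + z_β)/C)² + 3.
(2.054 + 0.842) / 0.4236 = 2.896 / 0.4236 = 6.837.
n = 6.837² + 3 = 46.74 + 3 = 49.7.
Round up.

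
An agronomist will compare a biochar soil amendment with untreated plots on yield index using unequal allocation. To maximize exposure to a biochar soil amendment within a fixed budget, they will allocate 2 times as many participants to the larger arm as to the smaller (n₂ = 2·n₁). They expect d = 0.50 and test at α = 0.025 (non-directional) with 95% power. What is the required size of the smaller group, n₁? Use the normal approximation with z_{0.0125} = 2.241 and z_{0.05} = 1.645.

With allocation ratio k = n₂/n₁ = 2, Var(x̄₁−x̄₂) = σ²(1/n₁ + 1/(k·n₁)) = σ²·(k+1)/(k·n₁).
So n₁ = (1 + 1/k)·((z_{α/2} + z_β)/d)² = 1.500 × (3.886/0.50)².
n₁ = 1.500 × 60.40 = 90.6.
Round up: n₁ = 91, giving n₂ = 2 × 91 = 182.

n₁ = 91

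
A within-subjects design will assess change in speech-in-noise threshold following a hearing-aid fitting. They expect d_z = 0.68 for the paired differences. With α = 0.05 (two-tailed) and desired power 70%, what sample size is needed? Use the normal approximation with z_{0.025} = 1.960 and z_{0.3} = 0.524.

For a paired (one-sample on differences) test: n = ((z_{α/2} + z_β) / d)².
z_{α/2} + z_β = 1.960 + 0.524 = 2.484.
n = (2.484 / 0.68)² = 3.653² = 13.34.
Round up.

n = 14 pairs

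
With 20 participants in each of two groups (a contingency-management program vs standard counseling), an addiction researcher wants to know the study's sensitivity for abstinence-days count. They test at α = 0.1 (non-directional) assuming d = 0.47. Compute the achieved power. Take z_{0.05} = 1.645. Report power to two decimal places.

power ≈ 0.44

For two equal groups, power = Φ(d·√(n/2) − z_{α/2}).
d·√(n/2) = 0.47 × √(20/2) = 0.47 × 3.162 = 1.486.
z_β = 1.486 − 1.645 = -0.159.
Power = Φ(-0.159) = 0.437.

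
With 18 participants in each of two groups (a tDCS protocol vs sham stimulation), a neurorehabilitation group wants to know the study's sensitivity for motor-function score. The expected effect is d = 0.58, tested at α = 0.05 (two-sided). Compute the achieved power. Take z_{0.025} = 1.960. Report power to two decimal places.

For two equal groups, power = Φ(d·√(n/2) − z_{α/2}).
d·√(n/2) = 0.58 × √(18/2) = 0.58 × 3.000 = 1.740.
z_β = 1.740 − 1.960 = -0.220.
Power = Φ(-0.220) = 0.413.

power ≈ 0.41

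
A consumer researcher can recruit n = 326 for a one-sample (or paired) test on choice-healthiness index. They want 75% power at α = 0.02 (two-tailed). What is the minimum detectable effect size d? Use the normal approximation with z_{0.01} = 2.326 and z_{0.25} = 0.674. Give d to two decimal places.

For a single sample (or paired design) of n = 326: d_min = (z_{α/2} + z_β)/√n.
z-sum = 2.326 + 0.674 = 3.000.
d_min = 3.000 / √326 = 3.000 / 18.055 = 0.166.

d_min ≈ 0.17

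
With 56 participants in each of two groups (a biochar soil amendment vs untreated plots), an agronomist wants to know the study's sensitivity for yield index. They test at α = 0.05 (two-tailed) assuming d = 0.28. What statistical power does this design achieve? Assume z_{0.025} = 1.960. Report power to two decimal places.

power ≈ 0.32

For two equal groups, power = Φ(d·√(n/2) − z_{α/2}).
d·√(n/2) = 0.28 × √(56/2) = 0.28 × 5.292 = 1.482.
z_β = 1.482 − 1.960 = -0.478.
Power = Φ(-0.478) = 0.316.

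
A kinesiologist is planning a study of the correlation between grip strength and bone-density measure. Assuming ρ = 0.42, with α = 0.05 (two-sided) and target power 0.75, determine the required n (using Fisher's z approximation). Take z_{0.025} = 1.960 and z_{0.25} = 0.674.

n = 38

Fisher's z: C = ½·ln((1+r)/(1−r)) = ½·ln(2.4483) = 0.4477.
n = ((z_{α/2} + z_β)/C)² + 3.
(1.960 + 0.674) / 0.4477 = 2.634 / 0.4477 = 5.883.
n = 5.883² + 3 = 34.61 + 3 = 37.6.
Round up.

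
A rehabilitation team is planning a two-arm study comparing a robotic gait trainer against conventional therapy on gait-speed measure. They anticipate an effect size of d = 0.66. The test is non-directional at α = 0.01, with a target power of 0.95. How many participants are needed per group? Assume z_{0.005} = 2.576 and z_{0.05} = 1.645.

n = 82 per group

For two independent groups with equal n: n = 2·((z_{α/2} + z_β) / d)².
z_{α/2} + z_β = 2.576 + 1.645 = 4.221.
n = 2 × (4.221 / 0.66)² = 2 × 6.395² = 2 × 40.90 = 81.8.
Round up to the next whole participant.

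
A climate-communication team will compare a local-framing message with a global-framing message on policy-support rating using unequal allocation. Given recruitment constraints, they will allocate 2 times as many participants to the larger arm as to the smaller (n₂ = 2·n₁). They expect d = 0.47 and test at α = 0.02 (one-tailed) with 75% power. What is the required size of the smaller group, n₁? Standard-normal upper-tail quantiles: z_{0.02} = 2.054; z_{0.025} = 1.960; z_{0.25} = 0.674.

With allocation ratio k = n₂/n₁ = 2, Var(x̄₁−x̄₂) = σ²(1/n₁ + 1/(k·n₁)) = σ²·(k+1)/(k·n₁).
So n₁ = (1 + 1/k)·((z_{α} + z_β)/d)² = 1.500 × (2.728/0.47)².
n₁ = 1.500 × 33.69 = 50.5.
Round up: n₁ = 51, giving n₂ = 2 × 51 = 102.

n₁ = 51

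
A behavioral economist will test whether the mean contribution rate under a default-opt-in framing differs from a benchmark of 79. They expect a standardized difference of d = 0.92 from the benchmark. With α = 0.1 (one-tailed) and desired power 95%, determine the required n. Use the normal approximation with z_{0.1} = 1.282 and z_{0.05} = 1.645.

For a one-sample test: n = ((z_{α} + z_β) / d)².
z_{α} + z_β = 1.282 + 1.645 = 2.927.
n = (2.927 / 0.92)² = 3.182² = 10.12.
Round up.

n = 11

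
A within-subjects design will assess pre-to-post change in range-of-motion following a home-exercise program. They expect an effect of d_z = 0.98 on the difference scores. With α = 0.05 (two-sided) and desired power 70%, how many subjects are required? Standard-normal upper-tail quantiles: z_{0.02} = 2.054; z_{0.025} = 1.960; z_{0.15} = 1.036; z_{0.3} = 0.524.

n = 7 pairs

For a paired (one-sample on differences) test: n = ((z_{α/2} + z_β) / d)².
z_{α/2} + z_β = 1.960 + 0.524 = 2.484.
n = (2.484 / 0.98)² = 2.535² = 6.42.
Round up.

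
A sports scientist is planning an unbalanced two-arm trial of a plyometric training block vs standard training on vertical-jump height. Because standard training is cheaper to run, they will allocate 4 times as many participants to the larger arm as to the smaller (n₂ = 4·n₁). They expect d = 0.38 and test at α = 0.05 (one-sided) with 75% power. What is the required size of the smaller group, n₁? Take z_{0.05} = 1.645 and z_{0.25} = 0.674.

n₁ = 47

With allocation ratio k = n₂/n₁ = 4, Var(x̄₁−x̄₂) = σ²(1/n₁ + 1/(k·n₁)) = σ²·(k+1)/(k·n₁).
So n₁ = (1 + 1/k)·((z_{α} + z_β)/d)² = 1.250 × (2.319/0.38)².
n₁ = 1.250 × 37.24 = 46.6.
Round up: n₁ = 47, giving n₂ = 4 × 47 = 188.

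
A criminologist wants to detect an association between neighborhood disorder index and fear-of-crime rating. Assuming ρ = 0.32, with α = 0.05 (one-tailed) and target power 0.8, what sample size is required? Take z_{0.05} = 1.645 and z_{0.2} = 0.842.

Fisher's z: C = ½·ln((1+r)/(1−r)) = ½·ln(1.9412) = 0.3316.
n = ((z_{α} + z_β)/C)² + 3.
(1.645 + 0.842) / 0.3316 = 2.487 / 0.3316 = 7.500.
n = 7.500² + 3 = 56.25 + 3 = 59.2.
Round up.

n = 60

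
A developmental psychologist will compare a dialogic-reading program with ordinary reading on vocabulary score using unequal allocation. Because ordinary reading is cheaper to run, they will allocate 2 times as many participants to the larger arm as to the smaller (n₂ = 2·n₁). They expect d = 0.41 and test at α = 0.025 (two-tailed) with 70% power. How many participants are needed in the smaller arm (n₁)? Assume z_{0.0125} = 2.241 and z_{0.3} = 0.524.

n₁ = 69

With allocation ratio k = n₂/n₁ = 2, Var(x̄₁−x̄₂) = σ²(1/n₁ + 1/(k·n₁)) = σ²·(k+1)/(k·n₁).
So n₁ = (1 + 1/k)·((z_{α/2} + z_β)/d)² = 1.500 × (2.765/0.41)².
n₁ = 1.500 × 45.48 = 68.2.
Round up: n₁ = 69, giving n₂ = 2 × 69 = 138.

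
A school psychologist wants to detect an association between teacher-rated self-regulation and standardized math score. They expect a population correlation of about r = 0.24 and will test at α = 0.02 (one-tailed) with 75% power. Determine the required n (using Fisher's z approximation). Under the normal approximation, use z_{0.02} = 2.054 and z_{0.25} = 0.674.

n = 128

Fisher's z: C = ½·ln((1+r)/(1−r)) = ½·ln(1.6316) = 0.2448.
n = ((z_{α} + z_β)/C)² + 3.
(2.054 + 0.674) / 0.2448 = 2.728 / 0.2448 = 11.144.
n = 11.144² + 3 = 124.18 + 3 = 127.2.
Round up.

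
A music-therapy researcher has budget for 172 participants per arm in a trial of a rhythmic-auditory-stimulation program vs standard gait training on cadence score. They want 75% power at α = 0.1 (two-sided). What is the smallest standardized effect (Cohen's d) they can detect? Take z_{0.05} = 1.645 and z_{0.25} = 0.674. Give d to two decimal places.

For two independent groups of n = 172 each: d_min = (z_{α/2} + z_β)·√(2/n).
z-sum = 1.645 + 0.674 = 2.319.
d_min = 2.319 × √(2/172) = 2.319 × 0.1078 = 0.250.

d_min ≈ 0.25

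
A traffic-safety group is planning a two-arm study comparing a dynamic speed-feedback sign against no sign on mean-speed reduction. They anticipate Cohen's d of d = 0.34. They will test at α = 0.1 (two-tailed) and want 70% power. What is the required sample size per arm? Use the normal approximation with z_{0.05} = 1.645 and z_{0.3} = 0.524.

n = 82 per group

For two independent groups with equal n: n = 2·((z_{α/2} + z_β) / d)².
z_{α/2} + z_β = 1.645 + 0.524 = 2.169.
n = 2 × (2.169 / 0.34)² = 2 × 6.379² = 2 × 40.70 = 81.4.
Round up to the next whole participant.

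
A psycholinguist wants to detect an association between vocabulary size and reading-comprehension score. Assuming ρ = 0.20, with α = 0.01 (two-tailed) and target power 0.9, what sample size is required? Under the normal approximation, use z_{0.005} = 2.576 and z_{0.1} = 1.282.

Fisher's z: C = ½·ln((1+r)/(1−r)) = ½·ln(1.5000) = 0.2027.
n = ((z_{α/2} + z_β)/C)² + 3.
(2.576 + 1.282) / 0.2027 = 3.858 / 0.2027 = 19.033.
n = 19.033² + 3 = 362.26 + 3 = 365.3.
Round up.

n = 366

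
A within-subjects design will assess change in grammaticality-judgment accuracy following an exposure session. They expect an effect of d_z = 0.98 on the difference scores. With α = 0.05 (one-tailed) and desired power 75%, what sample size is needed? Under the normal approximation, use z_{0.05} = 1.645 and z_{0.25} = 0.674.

For a paired (one-sample on differences) test: n = ((z_{α} + z_β) / d)².
z_{α} + z_β = 1.645 + 0.674 = 2.319.
n = (2.319 / 0.98)² = 2.366² = 5.60.
Round up.

n = 6 pairs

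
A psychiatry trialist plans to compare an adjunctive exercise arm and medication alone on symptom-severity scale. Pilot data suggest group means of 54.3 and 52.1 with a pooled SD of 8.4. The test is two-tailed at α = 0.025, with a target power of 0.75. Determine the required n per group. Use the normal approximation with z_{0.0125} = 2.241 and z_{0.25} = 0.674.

n = 248 per group

Cohen's d = |M₁ − M₂| / SD_pooled = |54.3 − 52.1| / 8.4 = 2.2 / 8.4 = 0.262.
For two independent groups with equal n: n = 2·((z_{α/2} + z_β) / d)².
z_{α/2} + z_β = 2.241 + 0.674 = 2.915.
n = 2 × (2.915 / 0.262)² = 2 × 11.126² = 2 × 123.79 = 247.6.
Round up to the next whole participant.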